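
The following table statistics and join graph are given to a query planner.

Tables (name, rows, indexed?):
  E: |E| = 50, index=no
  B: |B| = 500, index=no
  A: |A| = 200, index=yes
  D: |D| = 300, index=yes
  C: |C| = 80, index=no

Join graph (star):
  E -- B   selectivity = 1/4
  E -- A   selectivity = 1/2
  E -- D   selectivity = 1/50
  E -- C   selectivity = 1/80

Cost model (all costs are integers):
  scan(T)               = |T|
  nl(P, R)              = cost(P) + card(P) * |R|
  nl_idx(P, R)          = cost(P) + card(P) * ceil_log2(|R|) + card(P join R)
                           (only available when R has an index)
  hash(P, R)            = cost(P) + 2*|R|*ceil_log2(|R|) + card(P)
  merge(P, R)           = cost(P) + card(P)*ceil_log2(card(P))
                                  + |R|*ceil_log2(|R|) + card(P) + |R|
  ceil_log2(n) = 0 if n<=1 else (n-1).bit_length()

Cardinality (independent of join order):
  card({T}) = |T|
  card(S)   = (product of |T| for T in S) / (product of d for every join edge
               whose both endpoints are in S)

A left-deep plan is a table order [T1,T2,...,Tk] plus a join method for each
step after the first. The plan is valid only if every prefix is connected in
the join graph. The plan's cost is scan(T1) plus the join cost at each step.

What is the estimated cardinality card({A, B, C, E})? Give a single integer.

625000

Tables in S: A(200), B(500), C(80), E(50)
Edges inside S: E-B(d=4), E-A(d=2), E-C(d=80)
numerator = 200 * 500 * 80 * 50 = 400000000
denominator = 4 * 2 * 80 = 640
card(S) = 400000000 / 640 = 625000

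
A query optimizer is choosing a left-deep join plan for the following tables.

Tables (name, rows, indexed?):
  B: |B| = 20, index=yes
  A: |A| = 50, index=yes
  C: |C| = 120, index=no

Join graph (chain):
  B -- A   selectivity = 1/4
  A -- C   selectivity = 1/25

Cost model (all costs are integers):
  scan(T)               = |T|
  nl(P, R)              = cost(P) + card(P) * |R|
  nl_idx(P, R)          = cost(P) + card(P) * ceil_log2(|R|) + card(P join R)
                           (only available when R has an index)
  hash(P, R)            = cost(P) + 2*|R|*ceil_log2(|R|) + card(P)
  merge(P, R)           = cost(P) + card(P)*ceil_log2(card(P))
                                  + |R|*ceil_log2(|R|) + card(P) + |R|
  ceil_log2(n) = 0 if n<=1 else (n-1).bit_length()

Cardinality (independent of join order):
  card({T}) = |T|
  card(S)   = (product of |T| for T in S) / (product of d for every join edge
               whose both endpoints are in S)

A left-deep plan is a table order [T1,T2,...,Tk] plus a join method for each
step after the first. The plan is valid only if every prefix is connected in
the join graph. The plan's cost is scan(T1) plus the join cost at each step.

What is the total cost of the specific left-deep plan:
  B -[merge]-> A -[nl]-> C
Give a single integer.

30490

step 1: scan B: cost=20, card=20
step 2: join A via merge
    card(P join A) = 20*50/(4) = 250
    cost = 20 + 20*5 + 50*6 + 20 + 50 = 490
step 3: join C via nl
    card(P join C) = 250*120/(25) = 1200
    cost = 490 + 250*120 = 30490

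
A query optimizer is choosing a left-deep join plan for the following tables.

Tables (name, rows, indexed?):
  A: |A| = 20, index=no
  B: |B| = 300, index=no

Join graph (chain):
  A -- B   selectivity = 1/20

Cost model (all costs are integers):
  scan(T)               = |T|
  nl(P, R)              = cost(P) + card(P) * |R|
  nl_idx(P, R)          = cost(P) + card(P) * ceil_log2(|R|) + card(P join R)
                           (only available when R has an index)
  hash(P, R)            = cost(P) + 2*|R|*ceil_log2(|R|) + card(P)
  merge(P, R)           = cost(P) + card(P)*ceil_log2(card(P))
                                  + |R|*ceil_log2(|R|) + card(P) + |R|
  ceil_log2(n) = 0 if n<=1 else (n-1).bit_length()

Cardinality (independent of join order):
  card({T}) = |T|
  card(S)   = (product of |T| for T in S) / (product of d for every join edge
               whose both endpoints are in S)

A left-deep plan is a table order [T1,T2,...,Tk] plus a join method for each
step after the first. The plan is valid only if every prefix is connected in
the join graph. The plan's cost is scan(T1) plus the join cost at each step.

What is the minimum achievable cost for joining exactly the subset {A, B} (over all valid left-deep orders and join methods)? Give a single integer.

Selinger DP over subsets of {A,B}:
  {A}: scan cost=20, card=20
  {B}: scan cost=300, card=300
  {AB}: card=300; try (A,hash)→800, (B,merge)→3140, (A,merge)→3420, (B,hash)→5440, (B,nl)→6020, (A,nl)→6300; best=800 via (A,hash)

800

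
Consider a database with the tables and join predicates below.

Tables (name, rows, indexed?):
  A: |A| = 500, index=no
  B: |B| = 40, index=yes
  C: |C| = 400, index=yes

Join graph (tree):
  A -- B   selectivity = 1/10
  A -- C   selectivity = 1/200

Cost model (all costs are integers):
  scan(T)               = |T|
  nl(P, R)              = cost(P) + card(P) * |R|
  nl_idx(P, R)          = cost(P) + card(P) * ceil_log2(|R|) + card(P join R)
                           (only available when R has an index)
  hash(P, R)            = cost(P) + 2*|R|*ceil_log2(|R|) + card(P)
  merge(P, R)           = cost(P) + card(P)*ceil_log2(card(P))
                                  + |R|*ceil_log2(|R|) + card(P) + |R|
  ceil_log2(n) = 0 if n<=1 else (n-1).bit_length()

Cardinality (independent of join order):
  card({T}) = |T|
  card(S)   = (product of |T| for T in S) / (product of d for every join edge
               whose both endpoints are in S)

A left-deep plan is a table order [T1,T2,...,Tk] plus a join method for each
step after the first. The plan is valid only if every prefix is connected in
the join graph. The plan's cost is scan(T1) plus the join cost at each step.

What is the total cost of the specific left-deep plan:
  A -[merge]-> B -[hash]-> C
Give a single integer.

14980

step 1: scan A: cost=500, card=500
step 2: join B via merge
    card(P join B) = 500*40/(10) = 2000
    cost = 500 + 500*9 + 40*6 + 500 + 40 = 5780
step 3: join C via hash
    card(P join C) = 2000*400/(200) = 4000
    cost = 5780 + 2*400*9 + 2000 = 14980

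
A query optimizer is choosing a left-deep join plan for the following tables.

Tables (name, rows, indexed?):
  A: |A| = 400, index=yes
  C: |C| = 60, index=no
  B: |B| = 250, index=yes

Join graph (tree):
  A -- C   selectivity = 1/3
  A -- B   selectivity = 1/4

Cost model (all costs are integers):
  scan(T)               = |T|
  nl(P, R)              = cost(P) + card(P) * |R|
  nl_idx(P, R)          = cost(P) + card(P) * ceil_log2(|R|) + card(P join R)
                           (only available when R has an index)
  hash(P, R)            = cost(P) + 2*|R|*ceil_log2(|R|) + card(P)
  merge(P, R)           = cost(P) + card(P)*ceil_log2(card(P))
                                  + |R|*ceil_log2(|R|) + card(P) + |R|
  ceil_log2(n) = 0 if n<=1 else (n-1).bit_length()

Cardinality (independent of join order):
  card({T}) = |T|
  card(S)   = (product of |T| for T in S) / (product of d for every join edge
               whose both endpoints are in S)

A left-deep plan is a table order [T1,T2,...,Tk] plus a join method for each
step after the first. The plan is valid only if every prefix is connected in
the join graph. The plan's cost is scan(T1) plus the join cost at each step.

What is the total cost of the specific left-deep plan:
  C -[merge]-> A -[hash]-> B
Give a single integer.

step 1: scan C: cost=60, card=60
step 2: join A via merge
    card(P join A) = 60*400/(3) = 8000
    cost = 60 + 60*6 + 400*9 + 60 + 400 = 4480
step 3: join B via hash
    card(P join B) = 8000*250/(4) = 500000
    cost = 4480 + 2*250*8 + 8000 = 16480

16480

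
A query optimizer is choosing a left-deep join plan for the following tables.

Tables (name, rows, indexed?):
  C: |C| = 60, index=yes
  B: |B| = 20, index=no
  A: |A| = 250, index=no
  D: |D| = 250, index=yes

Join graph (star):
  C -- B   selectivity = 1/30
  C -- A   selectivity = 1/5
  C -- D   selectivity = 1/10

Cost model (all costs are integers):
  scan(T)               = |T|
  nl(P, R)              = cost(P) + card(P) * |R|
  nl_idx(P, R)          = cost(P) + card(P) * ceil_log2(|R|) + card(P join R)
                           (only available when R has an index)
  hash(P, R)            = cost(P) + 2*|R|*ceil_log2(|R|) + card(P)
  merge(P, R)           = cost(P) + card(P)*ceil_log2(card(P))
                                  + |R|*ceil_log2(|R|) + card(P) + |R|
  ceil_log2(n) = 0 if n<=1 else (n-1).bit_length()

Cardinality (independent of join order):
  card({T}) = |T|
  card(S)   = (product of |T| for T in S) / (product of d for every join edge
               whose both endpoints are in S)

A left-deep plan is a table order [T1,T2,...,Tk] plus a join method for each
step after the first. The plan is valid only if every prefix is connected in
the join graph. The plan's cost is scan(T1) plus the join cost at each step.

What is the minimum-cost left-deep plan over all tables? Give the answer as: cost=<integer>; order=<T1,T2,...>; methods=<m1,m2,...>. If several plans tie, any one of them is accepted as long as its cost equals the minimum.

cost=6500; order=B,C,D,A; methods=nl_idx,nl_idx,hash

Selinger DP (subsets sized 1..n):
  {C}: scan cost=60, card=60
  {B}: scan cost=20, card=20
  {A}: scan cost=250, card=250
  {D}: scan cost=250, card=250
  {BC}: card=40; try (C,nl_idx)→180, (B,hash)→320, (C,merge)→560, (B,merge)→600, (C,hash)→760, (C,nl)→1220 …(+1); best=180 via (C,nl_idx)
  {AC}: card=3000; try (C,hash)→1220, (A,merge)→2730, (C,merge)→2920, (A,hash)→4120, (C,nl_idx)→4750, (A,nl)→15060 …(+1); best=1220 via (C,hash)
  {CD}: card=1500; try (C,hash)→1220, (D,nl_idx)→2040, (D,merge)→2730, (C,merge)→2920, (C,nl_idx)→3250, (D,hash)→4120 …(+2); best=1220 via (C,hash)
  {ABC}: card=2000; try (A,merge)→2710, (A,hash)→4220, (B,hash)→4420, (A,nl)→10180, (B,merge)→40340, (B,nl)→61220; best=2710 via (A,merge)
  {BCD}: card=1000; try (D,nl_idx)→1500, (D,merge)→2710, (B,hash)→2920, (D,hash)→4220, (D,nl)→10180, (B,merge)→19340 …(+1); best=1500 via (D,nl_idx)
  {ACD}: card=75000; try (A,hash)→6720, (D,hash)→8220, (A,merge)→21470, (D,merge)→42470, (D,nl_idx)→100220, (A,nl)→376220 …(+1); best=6720 via (A,hash)
  {ABCD}: card=50000; try (A,hash)→6500, (D,hash)→8710, (A,merge)→14750, (D,merge)→28960, (D,nl_idx)→68710, (B,hash)→81920 …(+4); best=6500 via (A,hash)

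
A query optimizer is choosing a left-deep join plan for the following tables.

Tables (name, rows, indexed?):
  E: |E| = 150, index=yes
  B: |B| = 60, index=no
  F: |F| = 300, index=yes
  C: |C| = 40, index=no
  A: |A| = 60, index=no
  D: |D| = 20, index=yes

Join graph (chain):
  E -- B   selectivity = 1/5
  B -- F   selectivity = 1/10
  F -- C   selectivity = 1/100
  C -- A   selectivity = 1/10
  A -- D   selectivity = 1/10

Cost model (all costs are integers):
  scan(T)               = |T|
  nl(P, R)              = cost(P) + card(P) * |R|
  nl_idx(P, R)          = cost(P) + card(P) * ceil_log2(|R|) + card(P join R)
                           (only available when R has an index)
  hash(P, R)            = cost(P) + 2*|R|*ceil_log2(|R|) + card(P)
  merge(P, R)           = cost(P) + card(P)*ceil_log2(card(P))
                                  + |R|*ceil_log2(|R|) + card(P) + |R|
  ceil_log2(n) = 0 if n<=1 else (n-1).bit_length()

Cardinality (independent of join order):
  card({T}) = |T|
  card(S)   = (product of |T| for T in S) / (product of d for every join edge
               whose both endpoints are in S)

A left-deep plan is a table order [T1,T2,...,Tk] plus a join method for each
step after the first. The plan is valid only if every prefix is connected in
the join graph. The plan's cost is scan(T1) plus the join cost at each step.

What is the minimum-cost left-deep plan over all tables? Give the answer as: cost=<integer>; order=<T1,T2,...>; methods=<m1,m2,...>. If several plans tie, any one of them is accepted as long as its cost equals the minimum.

Selinger DP (subsets sized 1..n):
  {E}: scan cost=150, card=150
  {B}: scan cost=60, card=60
  {F}: scan cost=300, card=300
  {C}: scan cost=40, card=40
  {A}: scan cost=60, card=60
  {D}: scan cost=20, card=20
  {BE}: card=1800; try (B,hash)→1020, (E,merge)→1830, (B,merge)→1920, (E,nl_idx)→2340, (E,hash)→2520, (E,nl)→9060 …(+1); best=1020 via (B,hash)
  {BF}: card=1800; try (B,hash)→1320, (F,nl_idx)→2400, (F,merge)→3480, (B,merge)→3720, (F,hash)→5520, (F,nl)→18060 …(+1); best=1320 via (B,hash)
  {CF}: card=120; try (F,nl_idx)→520, (C,hash)→1080, (F,merge)→3320, (C,merge)→3580, (F,hash)→5480, (F,nl)→12040 …(+1); best=520 via (F,nl_idx)
  {AC}: card=240; try (C,hash)→600, (A,merge)→740, (C,merge)→760, (A,hash)→800, (A,nl)→2440, (C,nl)→2460; best=600 via (C,hash)
  {AD}: card=120; try (D,hash)→320, (D,nl_idx)→480, (A,merge)→560, (D,merge)→600, (A,hash)→760, (A,nl)→1220 …(+1); best=320 via (D,hash)
  {BEF}: card=54000; try (E,hash)→5520, (F,hash)→8220, (E,merge)→24270, (F,merge)→25620, (E,nl_idx)→69720, (F,nl_idx)→71220 …(+2); best=5520 via (E,hash)
  {BCF}: card=720; try (B,hash)→1360, (B,merge)→1900, (C,hash)→3600, (B,nl)→7720, (C,merge)→23200, (C,nl)→73320; best=1360 via (B,hash)
  {ACF}: card=720; try (A,hash)→1360, (A,merge)→1900, (F,nl_idx)→3480, (F,merge)→5760, (F,hash)→6240, (A,nl)→7720 …(+1); best=1360 via (A,hash)
  {ACD}: card=480; try (C,hash)→920, (D,hash)→1040, (C,merge)→1560, (D,nl_idx)→2280, (D,merge)→2880, (C,nl)→5120 …(+1); best=920 via (C,hash)
  {BCEF}: card=21600; try (E,hash)→4480, (E,merge)→10630, (E,nl_idx)→28720, (C,hash)→60000, (E,nl)→109360, (C,merge)→923800 …(+1); best=4480 via (E,hash)
  {ABCF}: card=4320; try (B,hash)→2800, (A,hash)→2800, (B,merge)→9700, (A,merge)→9700, (B,nl)→44560, (A,nl)→44560; best=2800 via (B,hash)
  {ACDF}: card=1440; try (D,hash)→2280, (D,nl_idx)→6400, (F,nl_idx)→6680, (F,hash)→6800, (F,merge)→8720, (D,merge)→9400 …(+2); best=2280 via (D,hash)
  {ABCEF}: card=129600; try (E,hash)→9520, (A,hash)→26800, (E,merge)→64630, (E,nl_idx)→166960, (A,merge)→350500, (E,nl)→650800 …(+1); best=9520 via (E,hash)
  {ABCDF}: card=8640; try (B,hash)→4440, (D,hash)→7320, (B,merge)→19980, (D,nl_idx)→33040, (D,merge)→63400, (B,nl)→88680 …(+1); best=4440 via (B,hash)
  {ABCDEF}: card=259200; try (E,hash)→15480, (E,merge)→135390, (D,hash)→139320, (E,nl_idx)→332760, (D,nl_idx)→916720, (E,nl)→1300440 …(+2); best=15480 via (E,hash)

cost=15480; order=C,F,A,D,B,E; methods=nl_idx,hash,hash,hash,hash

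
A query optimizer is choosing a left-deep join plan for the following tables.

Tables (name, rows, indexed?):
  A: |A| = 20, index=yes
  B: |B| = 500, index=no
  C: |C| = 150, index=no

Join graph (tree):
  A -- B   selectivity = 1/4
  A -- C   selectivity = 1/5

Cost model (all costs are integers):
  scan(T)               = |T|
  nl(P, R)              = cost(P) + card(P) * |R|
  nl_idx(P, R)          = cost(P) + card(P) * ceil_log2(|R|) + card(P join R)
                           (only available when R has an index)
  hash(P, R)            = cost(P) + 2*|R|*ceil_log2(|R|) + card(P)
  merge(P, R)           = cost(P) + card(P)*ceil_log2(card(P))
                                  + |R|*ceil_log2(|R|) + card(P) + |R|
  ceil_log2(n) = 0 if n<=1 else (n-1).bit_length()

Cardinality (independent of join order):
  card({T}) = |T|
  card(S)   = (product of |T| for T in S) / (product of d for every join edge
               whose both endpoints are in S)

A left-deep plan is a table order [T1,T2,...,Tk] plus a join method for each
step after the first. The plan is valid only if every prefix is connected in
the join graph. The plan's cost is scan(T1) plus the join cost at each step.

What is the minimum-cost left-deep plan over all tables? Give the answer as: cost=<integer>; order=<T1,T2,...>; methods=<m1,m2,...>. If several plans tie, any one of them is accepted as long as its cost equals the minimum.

cost=6100; order=B,A,C; methods=hash,hash

Selinger DP (subsets sized 1..n):
  {A}: scan cost=20, card=20
  {B}: scan cost=500, card=500
  {C}: scan cost=150, card=150
  {AB}: card=2500; try (A,hash)→1200, (B,merge)→5140, (A,nl_idx)→5500, (A,merge)→5620, (B,hash)→9040, (B,nl)→10020 …(+1); best=1200 via (A,hash)
  {AC}: card=600; try (A,hash)→500, (C,merge)→1490, (A,nl_idx)→1500, (A,merge)→1620, (C,hash)→2440, (C,nl)→3020 …(+1); best=500 via (A,hash)
  {ABC}: card=75000; try (C,hash)→6100, (B,hash)→10100, (B,merge)→12100, (C,merge)→35050, (B,nl)→300500, (C,nl)→376200; best=6100 via (C,hash)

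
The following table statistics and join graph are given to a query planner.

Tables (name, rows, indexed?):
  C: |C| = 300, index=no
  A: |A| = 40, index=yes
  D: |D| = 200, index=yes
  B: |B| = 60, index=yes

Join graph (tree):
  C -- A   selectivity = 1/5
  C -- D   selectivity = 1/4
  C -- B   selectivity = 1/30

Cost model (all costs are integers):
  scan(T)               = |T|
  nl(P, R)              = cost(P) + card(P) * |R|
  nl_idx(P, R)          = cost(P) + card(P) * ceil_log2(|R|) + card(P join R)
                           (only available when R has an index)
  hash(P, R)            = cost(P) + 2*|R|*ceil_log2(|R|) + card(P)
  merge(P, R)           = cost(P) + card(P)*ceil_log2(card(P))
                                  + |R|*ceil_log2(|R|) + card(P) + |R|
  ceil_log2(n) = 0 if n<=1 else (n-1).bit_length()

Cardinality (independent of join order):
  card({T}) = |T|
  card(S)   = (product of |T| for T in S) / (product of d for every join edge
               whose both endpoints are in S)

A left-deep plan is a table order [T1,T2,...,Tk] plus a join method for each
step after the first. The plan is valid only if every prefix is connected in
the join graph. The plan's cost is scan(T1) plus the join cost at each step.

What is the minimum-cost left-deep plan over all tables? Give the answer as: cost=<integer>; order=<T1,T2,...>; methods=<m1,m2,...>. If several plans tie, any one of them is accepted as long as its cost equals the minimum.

Selinger DP (subsets sized 1..n):
  {C}: scan cost=300, card=300
  {A}: scan cost=40, card=40
  {D}: scan cost=200, card=200
  {B}: scan cost=60, card=60
  {AC}: card=2400; try (A,hash)→1080, (C,merge)→3320, (A,merge)→3580, (A,nl_idx)→4500, (C,hash)→5480, (C,nl)→12040 …(+1); best=1080 via (A,hash)
  {CD}: card=15000; try (D,hash)→3800, (C,merge)→5000, (D,merge)→5100, (C,hash)→5800, (D,nl_idx)→17700, (C,nl)→60200 …(+1); best=3800 via (D,hash)
  {BC}: card=600; try (B,hash)→1320, (B,nl_idx)→2700, (C,merge)→3480, (B,merge)→3720, (C,hash)→5520, (C,nl)→18060 …(+1); best=1320 via (B,hash)
  {ACD}: card=120000; try (D,hash)→6680, (A,hash)→19280, (D,merge)→34080, (D,nl_idx)→140280, (A,nl_idx)→213800, (A,merge)→229080 …(+2); best=6680 via (D,hash)
  {ABC}: card=4800; try (A,hash)→2400, (B,hash)→4200, (A,merge)→8200, (A,nl_idx)→9720, (B,nl_idx)→20280, (A,nl)→25320 …(+2); best=2400 via (A,hash)
  {BCD}: card=30000; try (D,hash)→5120, (D,merge)→9720, (B,hash)→19520, (D,nl_idx)→36120, (D,nl)→121320, (B,nl_idx)→123800 …(+2); best=5120 via (D,hash)
  {ABCD}: card=240000; try (D,hash)→10400, (A,hash)→35600, (D,merge)→71400, (B,hash)→127400, (D,nl_idx)→280800, (A,nl_idx)→425120 …(+6); best=10400 via (D,hash)

cost=10400; order=C,B,A,D; methods=hash,hash,hash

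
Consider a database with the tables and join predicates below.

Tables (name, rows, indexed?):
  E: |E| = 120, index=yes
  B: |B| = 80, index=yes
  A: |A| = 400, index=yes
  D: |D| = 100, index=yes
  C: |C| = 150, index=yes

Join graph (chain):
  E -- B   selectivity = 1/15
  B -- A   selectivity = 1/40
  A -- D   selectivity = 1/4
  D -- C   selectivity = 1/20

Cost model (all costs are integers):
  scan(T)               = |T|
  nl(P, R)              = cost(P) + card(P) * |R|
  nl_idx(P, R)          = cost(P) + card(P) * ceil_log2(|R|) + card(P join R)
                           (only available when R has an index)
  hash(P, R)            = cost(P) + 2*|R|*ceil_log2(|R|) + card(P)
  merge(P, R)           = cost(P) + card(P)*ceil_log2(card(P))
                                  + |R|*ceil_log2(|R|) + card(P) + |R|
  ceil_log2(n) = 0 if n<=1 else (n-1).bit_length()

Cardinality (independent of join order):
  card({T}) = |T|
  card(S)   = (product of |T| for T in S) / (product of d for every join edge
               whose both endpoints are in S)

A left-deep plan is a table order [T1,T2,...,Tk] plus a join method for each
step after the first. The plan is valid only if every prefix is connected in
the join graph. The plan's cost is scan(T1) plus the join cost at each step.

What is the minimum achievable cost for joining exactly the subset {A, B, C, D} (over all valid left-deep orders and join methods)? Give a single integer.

26200

Selinger DP over subsets of {A,B,C,D}:
  {B}: scan cost=80, card=80
  {A}: scan cost=400, card=400
  {D}: scan cost=100, card=100
  {C}: scan cost=150, card=150
  {AB}: card=800; try (A,nl_idx)→1600, (B,hash)→1920, (B,nl_idx)→4000, (A,merge)→4720, (B,merge)→5040, (A,hash)→7360 …(+2); best=1600 via (A,nl_idx)
  {AD}: card=10000; try (D,hash)→2200, (A,merge)→4900, (D,merge)→5200, (A,hash)→7400, (A,nl_idx)→11000, (D,nl_idx)→13200 …(+2); best=2200 via (D,hash)
  {CD}: card=750; try (C,nl_idx)→1650, (D,hash)→1700, (D,nl_idx)→1950, (C,merge)→2250, (D,merge)→2300, (C,hash)→2600 …(+2); best=1650 via (C,nl_idx)
  {ABD}: card=20000; try (D,hash)→3800, (D,merge)→11200, (B,hash)→13320, (D,nl_idx)→27200, (D,nl)→81600, (B,nl_idx)→92200 …(+2); best=3800 via (D,hash)
  {ACD}: card=75000; try (A,hash)→9600, (A,merge)→13900, (C,hash)→14600, (A,nl_idx)→83400, (C,merge)→153550, (C,nl_idx)→157200 …(+2); best=9600 via (A,hash)
  {ABCD}: card=150000; try (C,hash)→26200, (B,hash)→85720, (C,nl_idx)→313800, (C,merge)→325150, (B,nl_idx)→684600, (B,merge)→1360240 …(+2); best=26200 via (C,hash)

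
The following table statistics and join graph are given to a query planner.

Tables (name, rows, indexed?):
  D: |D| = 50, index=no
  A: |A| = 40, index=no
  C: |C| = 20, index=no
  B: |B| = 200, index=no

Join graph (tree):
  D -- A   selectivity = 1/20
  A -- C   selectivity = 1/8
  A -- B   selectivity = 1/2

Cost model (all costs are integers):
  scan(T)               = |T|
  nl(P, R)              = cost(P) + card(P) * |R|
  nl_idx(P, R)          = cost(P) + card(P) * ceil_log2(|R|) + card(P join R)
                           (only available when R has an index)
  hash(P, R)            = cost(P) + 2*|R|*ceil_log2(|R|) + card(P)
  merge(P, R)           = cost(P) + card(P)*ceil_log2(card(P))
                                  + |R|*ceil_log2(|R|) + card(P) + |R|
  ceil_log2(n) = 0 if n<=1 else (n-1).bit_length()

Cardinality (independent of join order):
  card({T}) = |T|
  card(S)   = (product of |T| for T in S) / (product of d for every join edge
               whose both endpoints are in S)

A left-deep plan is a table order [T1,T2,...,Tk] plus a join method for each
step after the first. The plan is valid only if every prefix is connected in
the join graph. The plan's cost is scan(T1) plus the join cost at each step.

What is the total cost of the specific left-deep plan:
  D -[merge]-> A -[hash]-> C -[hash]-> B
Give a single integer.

step 1: scan D: cost=50, card=50
step 2: join A via merge
    card(P join A) = 50*40/(20) = 100
    cost = 50 + 50*6 + 40*6 + 50 + 40 = 680
step 3: join C via hash
    card(P join C) = 100*20/(8) = 250
    cost = 680 + 2*20*5 + 100 = 980
step 4: join B via hash
    card(P join B) = 250*200/(2) = 25000
    cost = 980 + 2*200*8 + 250 = 4430

4430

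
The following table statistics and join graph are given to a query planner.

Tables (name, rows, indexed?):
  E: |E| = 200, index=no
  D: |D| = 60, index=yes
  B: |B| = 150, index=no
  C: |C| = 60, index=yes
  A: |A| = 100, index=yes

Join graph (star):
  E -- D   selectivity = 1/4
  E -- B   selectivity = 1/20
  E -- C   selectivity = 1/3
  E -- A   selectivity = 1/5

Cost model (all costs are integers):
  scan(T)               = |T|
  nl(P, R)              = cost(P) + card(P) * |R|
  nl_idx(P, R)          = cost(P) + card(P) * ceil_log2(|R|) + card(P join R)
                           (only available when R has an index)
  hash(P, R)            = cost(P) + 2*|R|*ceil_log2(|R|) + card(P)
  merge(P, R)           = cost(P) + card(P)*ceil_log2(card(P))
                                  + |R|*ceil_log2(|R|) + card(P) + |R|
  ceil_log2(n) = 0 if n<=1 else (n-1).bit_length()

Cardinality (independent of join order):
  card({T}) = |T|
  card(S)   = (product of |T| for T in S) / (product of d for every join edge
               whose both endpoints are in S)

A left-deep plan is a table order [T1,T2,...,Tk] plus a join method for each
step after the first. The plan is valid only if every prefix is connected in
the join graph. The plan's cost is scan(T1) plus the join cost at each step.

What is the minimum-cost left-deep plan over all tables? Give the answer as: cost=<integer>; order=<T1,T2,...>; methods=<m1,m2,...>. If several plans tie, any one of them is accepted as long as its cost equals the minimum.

cost=479640; order=E,B,D,A,C; methods=hash,hash,hash,hash

Selinger DP (subsets sized 1..n):
  {E}: scan cost=200, card=200
  {D}: scan cost=60, card=60
  {B}: scan cost=150, card=150
  {C}: scan cost=60, card=60
  {A}: scan cost=100, card=100
  {DE}: card=3000; try (D,hash)→1120, (E,merge)→2280, (D,merge)→2420, (E,hash)→3320, (D,nl_idx)→4400, (E,nl)→12060 …(+1); best=1120 via (D,hash)
  {BE}: card=1500; try (B,hash)→2800, (E,merge)→3300, (B,merge)→3350, (E,hash)→3500, (E,nl)→30150, (B,nl)→30200; best=2800 via (B,hash)
  {CE}: card=4000; try (C,hash)→1120, (E,merge)→2280, (C,merge)→2420, (E,hash)→3320, (C,nl_idx)→5400, (E,nl)→12060 …(+1); best=1120 via (C,hash)
  {AE}: card=4000; try (A,hash)→1800, (E,merge)→2700, (A,merge)→2800, (E,hash)→3400, (A,nl_idx)→5600, (E,nl)→20100 …(+1); best=1800 via (A,hash)
  {BDE}: card=22500; try (D,hash)→5020, (B,hash)→6520, (D,merge)→21220, (D,nl_idx)→34300, (B,merge)→41470, (D,nl)→92800 …(+1); best=5020 via (D,hash)
  {CDE}: card=60000; try (C,hash)→4840, (D,hash)→5840, (C,merge)→40540, (D,merge)→53540, (C,nl_idx)→79120, (D,nl_idx)→85120 …(+2); best=4840 via (C,hash)
  {ADE}: card=60000; try (A,hash)→5520, (D,hash)→6520, (A,merge)→40920, (D,merge)→54220, (A,nl_idx)→82120, (D,nl_idx)→85800 …(+2); best=5520 via (A,hash)
  {BCE}: card=30000; try (C,hash)→5020, (B,hash)→7520, (C,merge)→21220, (C,nl_idx)→41800, (B,merge)→54470, (C,nl)→92800 …(+1); best=5020 via (C,hash)
  {ABE}: card=30000; try (A,hash)→5700, (B,hash)→8200, (A,merge)→21600, (A,nl_idx)→43300, (B,merge)→55150, (A,nl)→152800 …(+1); best=5700 via (A,hash)
  {ACE}: card=80000; try (C,hash)→6520, (A,hash)→6520, (A,merge)→53920, (C,merge)→54220, (C,nl_idx)→105800, (A,nl_idx)→109120 …(+2); best=6520 via (C,hash)
  {BCDE}: card=450000; try (C,hash)→28240, (D,hash)→35740, (B,hash)→67240, (C,merge)→365440, (D,merge)→485440, (C,nl_idx)→590020 …(+5); best=28240 via (C,hash)
  {ABDE}: card=450000; try (A,hash)→28920, (D,hash)→36420, (B,hash)→67920, (A,merge)→365820, (D,merge)→486120, (A,nl_idx)→612520 …(+5); best=28920 via (A,hash)
  {ACDE}: card=1200000; try (C,hash)→66240, (A,hash)→66240, (D,hash)→87240, (A,merge)→1025640, (C,merge)→1025940, (D,merge)→1446940 …(+6); best=66240 via (C,hash)
  {ABCE}: card=600000; try (C,hash)→36420, (A,hash)→36420, (B,hash)→88920, (A,merge)→485820, (C,merge)→486120, (C,nl_idx)→785700 …(+5); best=36420 via (C,hash)
  {ABCDE}: card=9000000; try (C,hash)→479640, (A,hash)→479640, (D,hash)→637140, (B,hash)→1268640, (A,merge)→9029040, (C,merge)→9029340 …(+9); best=479640 via (C,hash)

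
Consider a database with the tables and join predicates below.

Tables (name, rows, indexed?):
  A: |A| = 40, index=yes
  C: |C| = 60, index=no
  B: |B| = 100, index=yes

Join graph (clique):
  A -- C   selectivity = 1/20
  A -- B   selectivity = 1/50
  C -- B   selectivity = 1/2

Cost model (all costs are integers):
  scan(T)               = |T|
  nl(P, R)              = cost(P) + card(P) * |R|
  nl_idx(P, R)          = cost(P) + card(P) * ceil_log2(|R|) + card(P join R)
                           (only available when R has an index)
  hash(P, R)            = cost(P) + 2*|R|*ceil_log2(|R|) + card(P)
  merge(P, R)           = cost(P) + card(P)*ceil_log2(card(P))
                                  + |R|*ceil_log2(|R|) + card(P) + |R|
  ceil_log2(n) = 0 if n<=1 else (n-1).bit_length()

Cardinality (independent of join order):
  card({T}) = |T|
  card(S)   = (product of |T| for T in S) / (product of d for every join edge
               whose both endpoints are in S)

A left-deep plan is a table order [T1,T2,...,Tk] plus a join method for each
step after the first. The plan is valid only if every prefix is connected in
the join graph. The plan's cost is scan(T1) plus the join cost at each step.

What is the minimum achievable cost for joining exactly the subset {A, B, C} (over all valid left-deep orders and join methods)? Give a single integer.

Selinger DP over subsets of {A,B,C}:
  {A}: scan cost=40, card=40
  {C}: scan cost=60, card=60
  {B}: scan cost=100, card=100
  {AC}: card=120; try (A,nl_idx)→540, (A,hash)→600, (C,merge)→740, (A,merge)→760, (C,hash)→800, (C,nl)→2440 …(+1); best=540 via (A,nl_idx)
  {AB}: card=80; try (B,nl_idx)→400, (A,hash)→680, (A,nl_idx)→780, (B,merge)→1120, (A,merge)→1180, (B,hash)→1480 …(+2); best=400 via (B,nl_idx)
  {BC}: card=3000; try (C,hash)→920, (B,merge)→1280, (C,merge)→1320, (B,hash)→1520, (B,nl_idx)→3480, (B,nl)→6060 …(+1); best=920 via (C,hash)
  {ABC}: card=120; try (C,hash)→1200, (C,merge)→1460, (B,nl_idx)→1500, (B,hash)→2060, (B,merge)→2300, (A,hash)→4400 …(+5); best=1200 via (C,hash)

1200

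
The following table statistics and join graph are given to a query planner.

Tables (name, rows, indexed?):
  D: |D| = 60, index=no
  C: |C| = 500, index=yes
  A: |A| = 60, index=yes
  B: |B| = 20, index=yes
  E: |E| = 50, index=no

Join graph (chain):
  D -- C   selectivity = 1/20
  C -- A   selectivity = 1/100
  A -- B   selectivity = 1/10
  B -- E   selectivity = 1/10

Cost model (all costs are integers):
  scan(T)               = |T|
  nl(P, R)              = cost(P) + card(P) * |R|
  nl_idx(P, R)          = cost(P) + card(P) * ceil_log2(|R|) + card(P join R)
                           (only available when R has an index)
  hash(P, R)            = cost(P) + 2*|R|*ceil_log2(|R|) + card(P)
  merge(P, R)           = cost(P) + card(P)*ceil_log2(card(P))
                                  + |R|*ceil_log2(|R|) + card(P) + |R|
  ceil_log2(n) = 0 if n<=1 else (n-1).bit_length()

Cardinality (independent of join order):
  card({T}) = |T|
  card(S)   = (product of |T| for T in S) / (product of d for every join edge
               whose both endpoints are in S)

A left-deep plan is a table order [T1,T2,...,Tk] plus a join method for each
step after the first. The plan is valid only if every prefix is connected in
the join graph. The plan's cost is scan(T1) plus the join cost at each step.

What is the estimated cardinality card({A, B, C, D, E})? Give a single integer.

Tables in S: A(60), B(20), C(500), D(60), E(50)
Edges inside S: D-C(d=20), C-A(d=100), A-B(d=10), B-E(d=10)
numerator = 60 * 20 * 500 * 60 * 50 = 1800000000
denominator = 20 * 100 * 10 * 10 = 200000
card(S) = 1800000000 / 200000 = 9000

9000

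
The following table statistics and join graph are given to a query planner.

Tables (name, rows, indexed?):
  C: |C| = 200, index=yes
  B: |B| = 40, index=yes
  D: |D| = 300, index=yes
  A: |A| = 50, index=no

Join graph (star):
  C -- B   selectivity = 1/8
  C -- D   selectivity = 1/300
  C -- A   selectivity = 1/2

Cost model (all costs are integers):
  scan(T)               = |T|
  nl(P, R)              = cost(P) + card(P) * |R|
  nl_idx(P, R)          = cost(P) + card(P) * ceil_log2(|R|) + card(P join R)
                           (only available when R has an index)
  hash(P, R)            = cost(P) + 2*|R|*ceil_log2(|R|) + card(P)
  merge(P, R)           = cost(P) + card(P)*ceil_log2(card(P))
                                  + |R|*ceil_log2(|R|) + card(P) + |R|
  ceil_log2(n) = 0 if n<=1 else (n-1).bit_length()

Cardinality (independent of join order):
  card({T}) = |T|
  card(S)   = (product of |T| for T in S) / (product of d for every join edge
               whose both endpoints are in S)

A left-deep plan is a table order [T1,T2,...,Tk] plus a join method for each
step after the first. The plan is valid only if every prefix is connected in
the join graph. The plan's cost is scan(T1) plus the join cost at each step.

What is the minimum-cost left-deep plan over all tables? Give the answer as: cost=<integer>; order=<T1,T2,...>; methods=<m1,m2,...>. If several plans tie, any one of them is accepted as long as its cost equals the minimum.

cost=4480; order=C,D,B,A; methods=nl_idx,hash,hash

Selinger DP (subsets sized 1..n):
  {C}: scan cost=200, card=200
  {B}: scan cost=40, card=40
  {D}: scan cost=300, card=300
  {A}: scan cost=50, card=50
  {BC}: card=1000; try (B,hash)→880, (C,nl_idx)→1360, (C,merge)→2120, (B,merge)→2280, (B,nl_idx)→2400, (C,hash)→3280 …(+2); best=880 via (B,hash)
  {CD}: card=200; try (D,nl_idx)→2200, (C,nl_idx)→2900, (C,hash)→3800, (D,merge)→5000, (C,merge)→5100, (D,hash)→5800 …(+2); best=2200 via (D,nl_idx)
  {AC}: card=5000; try (A,hash)→1000, (C,merge)→2200, (A,merge)→2350, (C,hash)→3300, (C,nl_idx)→5450, (C,nl)→10050 …(+1); best=1000 via (A,hash)
  {BCD}: card=1000; try (B,hash)→2880, (B,merge)→4280, (B,nl_idx)→4400, (D,hash)→7280, (B,nl)→10200, (D,nl_idx)→10880 …(+2); best=2880 via (B,hash)
  {ABC}: card=25000; try (A,hash)→2480, (B,hash)→6480, (A,merge)→12230, (A,nl)→50880, (B,nl_idx)→56000, (B,merge)→71280 …(+1); best=2480 via (A,hash)
  {ACD}: card=5000; try (A,hash)→3000, (A,merge)→4350, (D,hash)→11400, (A,nl)→12200, (D,nl_idx)→51000, (D,merge)→74000 …(+1); best=3000 via (A,hash)
  {ABCD}: card=25000; try (A,hash)→4480, (B,hash)→8480, (A,merge)→14230, (D,hash)→32880, (A,nl)→52880, (B,nl_idx)→58000 …(+5); best=4480 via (A,hash)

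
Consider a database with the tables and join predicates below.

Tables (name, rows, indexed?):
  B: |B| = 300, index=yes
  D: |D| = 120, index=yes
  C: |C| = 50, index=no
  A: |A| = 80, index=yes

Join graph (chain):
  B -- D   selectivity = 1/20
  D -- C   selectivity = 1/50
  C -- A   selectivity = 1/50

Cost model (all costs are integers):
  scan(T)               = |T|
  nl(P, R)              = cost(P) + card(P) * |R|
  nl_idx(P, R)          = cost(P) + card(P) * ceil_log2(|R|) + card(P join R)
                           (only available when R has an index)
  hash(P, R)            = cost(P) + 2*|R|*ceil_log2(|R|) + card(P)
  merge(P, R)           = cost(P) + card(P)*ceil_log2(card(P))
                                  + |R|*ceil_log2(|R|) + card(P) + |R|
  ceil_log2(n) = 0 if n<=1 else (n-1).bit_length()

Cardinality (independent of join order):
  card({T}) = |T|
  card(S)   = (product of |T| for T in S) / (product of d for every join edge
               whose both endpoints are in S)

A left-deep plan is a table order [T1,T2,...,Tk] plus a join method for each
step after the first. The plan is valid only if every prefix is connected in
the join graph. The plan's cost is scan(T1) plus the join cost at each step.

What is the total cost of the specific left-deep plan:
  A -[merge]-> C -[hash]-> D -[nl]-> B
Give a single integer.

step 1: scan A: cost=80, card=80
step 2: join C via merge
    card(P join C) = 80*50/(50) = 80
    cost = 80 + 80*7 + 50*6 + 80 + 50 = 1070
step 3: join D via hash
    card(P join D) = 80*120/(50) = 192
    cost = 1070 + 2*120*7 + 80 = 2830
step 4: join B via nl
    card(P join B) = 192*300/(20) = 2880
    cost = 2830 + 192*300 = 60430

60430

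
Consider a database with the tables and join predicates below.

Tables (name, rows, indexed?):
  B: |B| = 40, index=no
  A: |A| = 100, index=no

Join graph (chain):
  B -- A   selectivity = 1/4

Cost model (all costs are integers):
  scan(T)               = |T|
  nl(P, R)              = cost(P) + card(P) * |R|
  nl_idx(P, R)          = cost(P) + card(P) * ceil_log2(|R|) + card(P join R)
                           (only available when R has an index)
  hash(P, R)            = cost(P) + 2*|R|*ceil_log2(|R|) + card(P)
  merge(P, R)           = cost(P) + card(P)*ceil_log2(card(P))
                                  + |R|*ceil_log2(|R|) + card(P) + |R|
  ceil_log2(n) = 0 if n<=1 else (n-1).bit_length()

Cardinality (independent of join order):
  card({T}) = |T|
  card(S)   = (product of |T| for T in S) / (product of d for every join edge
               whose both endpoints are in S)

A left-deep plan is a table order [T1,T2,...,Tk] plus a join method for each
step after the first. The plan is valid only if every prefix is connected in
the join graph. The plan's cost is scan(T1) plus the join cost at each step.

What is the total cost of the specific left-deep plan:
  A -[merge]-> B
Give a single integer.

1180

step 1: scan A: cost=100, card=100
step 2: join B via merge
    card(P join B) = 100*40/(4) = 1000
    cost = 100 + 100*7 + 40*6 + 100 + 40 = 1180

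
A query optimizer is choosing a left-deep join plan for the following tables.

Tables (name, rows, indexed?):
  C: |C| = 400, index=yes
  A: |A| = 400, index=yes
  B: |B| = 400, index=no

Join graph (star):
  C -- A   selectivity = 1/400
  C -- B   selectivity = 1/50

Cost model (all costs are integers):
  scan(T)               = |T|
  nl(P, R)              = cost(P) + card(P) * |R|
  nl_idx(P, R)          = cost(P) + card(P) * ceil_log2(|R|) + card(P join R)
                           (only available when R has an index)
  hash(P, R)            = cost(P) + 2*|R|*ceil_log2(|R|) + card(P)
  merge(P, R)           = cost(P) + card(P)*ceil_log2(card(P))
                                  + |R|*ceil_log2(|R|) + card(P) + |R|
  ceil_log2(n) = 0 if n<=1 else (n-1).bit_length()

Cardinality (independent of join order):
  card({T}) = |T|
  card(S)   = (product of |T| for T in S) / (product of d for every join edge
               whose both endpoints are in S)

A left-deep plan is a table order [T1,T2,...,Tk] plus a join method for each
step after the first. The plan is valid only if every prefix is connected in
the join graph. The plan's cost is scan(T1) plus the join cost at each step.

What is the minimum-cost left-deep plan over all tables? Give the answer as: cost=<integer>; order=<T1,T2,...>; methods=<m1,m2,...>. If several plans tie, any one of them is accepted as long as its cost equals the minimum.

cost=12000; order=A,C,B; methods=nl_idx,hash

Selinger DP (subsets sized 1..n):
  {C}: scan cost=400, card=400
  {A}: scan cost=400, card=400
  {B}: scan cost=400, card=400
  {AC}: card=400; try (C,nl_idx)→4400, (A,nl_idx)→4400, (C,hash)→8000, (A,hash)→8000, (C,merge)→8400, (A,merge)→8400 …(+2); best=4400 via (C,nl_idx)
  {BC}: card=3200; try (C,nl_idx)→7200, (C,hash)→8000, (B,hash)→8000, (C,merge)→8400, (B,merge)→8400, (C,nl)→160400 …(+1); best=7200 via (C,nl_idx)
  {ABC}: card=3200; try (B,hash)→12000, (B,merge)→12400, (A,hash)→17600, (A,nl_idx)→39200, (A,merge)→52800, (B,nl)→164400 …(+1); best=12000 via (B,hash)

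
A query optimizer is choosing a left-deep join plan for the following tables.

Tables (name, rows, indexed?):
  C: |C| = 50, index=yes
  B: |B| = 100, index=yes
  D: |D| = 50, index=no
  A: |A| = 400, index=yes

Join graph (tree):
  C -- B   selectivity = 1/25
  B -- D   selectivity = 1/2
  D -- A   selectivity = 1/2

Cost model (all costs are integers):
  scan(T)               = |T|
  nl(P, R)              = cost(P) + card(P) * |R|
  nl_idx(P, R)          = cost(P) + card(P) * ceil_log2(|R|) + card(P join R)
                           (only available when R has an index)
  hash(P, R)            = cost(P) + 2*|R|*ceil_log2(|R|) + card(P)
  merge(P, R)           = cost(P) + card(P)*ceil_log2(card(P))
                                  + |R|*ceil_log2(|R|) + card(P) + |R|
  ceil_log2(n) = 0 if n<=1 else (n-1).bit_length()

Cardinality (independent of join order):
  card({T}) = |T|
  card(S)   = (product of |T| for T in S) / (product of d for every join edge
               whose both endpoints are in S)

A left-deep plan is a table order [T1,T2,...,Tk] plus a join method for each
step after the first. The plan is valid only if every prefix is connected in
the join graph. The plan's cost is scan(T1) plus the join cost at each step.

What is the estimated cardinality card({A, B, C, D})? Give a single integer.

Tables in S: A(400), B(100), C(50), D(50)
Edges inside S: C-B(d=25), B-D(d=2), D-A(d=2)
numerator = 400 * 100 * 50 * 50 = 100000000
denominator = 25 * 2 * 2 = 100
card(S) = 100000000 / 100 = 1000000

1000000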